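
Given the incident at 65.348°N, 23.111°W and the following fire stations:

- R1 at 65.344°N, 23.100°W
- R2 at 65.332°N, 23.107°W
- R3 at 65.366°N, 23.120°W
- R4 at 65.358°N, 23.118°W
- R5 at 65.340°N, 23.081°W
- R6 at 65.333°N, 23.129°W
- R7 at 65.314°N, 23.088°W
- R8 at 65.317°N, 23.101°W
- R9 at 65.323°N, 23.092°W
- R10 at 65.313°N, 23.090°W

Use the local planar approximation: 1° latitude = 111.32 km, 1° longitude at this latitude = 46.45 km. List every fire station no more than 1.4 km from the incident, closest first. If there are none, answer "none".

Distances from 65.348°N, 23.111°W:
R1: 0.678 km
R2: 1.791 km
R3: 2.047 km
R4: 1.160 km
R5: 1.654 km
R6: 1.867 km
R7: 3.933 km
R8: 3.482 km
R9: 2.920 km
R10: 4.016 km
Threshold 1.4 km: R1 (0.678 km), R4 (1.160 km) are within range.

R1, R4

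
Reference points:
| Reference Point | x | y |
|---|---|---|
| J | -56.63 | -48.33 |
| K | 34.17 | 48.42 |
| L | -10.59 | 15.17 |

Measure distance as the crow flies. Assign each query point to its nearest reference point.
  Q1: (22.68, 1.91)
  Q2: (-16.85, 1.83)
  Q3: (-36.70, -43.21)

Q1 at (22.68, 1.91):
  J: √((-79.31)² + (-50.24)²) = √(6290.0761 + 2524.0576) = 93.88
  K: √((11.49)² + (46.51)²) = √(132.0201 + 2163.1801) = 47.91
  L: √((-33.27)² + (13.26)²) = √(1106.8929 + 175.8276) = 35.82
  → nearest: L (35.82)
Q2 at (-16.85, 1.83):
  J: √((-39.78)² + (-50.16)²) = √(1582.4484 + 2516.0256) = 64.02
  K: √((51.02)² + (46.59)²) = √(2603.0404 + 2170.6281) = 69.09
  L: √((6.26)² + (13.34)²) = √(39.1876 + 177.9556) = 14.74
  → nearest: L (14.74)
Q3 at (-36.70, -43.21):
  J: √((-19.93)² + (-5.12)²) = √(397.2049 + 26.2144) = 20.58
  K: √((70.87)² + (91.63)²) = √(5022.5569 + 8396.0569) = 115.84
  L: √((26.11)² + (58.38)²) = √(681.7321 + 3408.2244) = 63.95
  → nearest: J (20.58)

Q1→L; Q2→L; Q3→J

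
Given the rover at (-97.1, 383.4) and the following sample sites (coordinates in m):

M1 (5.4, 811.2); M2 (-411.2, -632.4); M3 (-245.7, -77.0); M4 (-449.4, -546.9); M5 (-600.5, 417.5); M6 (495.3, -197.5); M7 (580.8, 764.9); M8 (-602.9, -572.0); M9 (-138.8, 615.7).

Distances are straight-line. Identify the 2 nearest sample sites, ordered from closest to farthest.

M9, M1

Distances from (-97.1, 383.4):
M1: √((102.5)² + (427.8)²) = √(10506.250 + 183012.840) = 439.9 m
M2: √((-314.1)² + (-1015.8)²) = √(98658.810 + 1031849.640) = 1063.3 m
M3: √((-148.6)² + (-460.4)²) = √(22081.960 + 211968.160) = 483.8 m
M4: √((-352.3)² + (-930.3)²) = √(124115.290 + 865458.090) = 994.8 m
M5: √((-503.4)² + (34.1)²) = √(253411.560 + 1162.810) = 504.6 m
M6: √((592.4)² + (-580.9)²) = √(350937.760 + 337444.810) = 829.7 m
M7: √((677.9)² + (381.5)²) = √(459548.410 + 145542.250) = 777.9 m
M8: √((-505.8)² + (-955.4)²) = √(255833.640 + 912789.160) = 1081.0 m
M9: √((-41.7)² + (232.3)²) = √(1738.890 + 53963.290) = 236.0 m
Sorted: M9 (236.0 m) < M1 (439.9 m) < M3 (483.8 m) < M5 (504.6 m) < …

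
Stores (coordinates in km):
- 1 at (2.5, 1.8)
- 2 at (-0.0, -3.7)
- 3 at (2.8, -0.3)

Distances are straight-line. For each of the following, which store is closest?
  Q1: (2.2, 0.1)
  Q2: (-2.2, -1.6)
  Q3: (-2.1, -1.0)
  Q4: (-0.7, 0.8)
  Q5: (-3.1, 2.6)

Q1 at (2.2, 0.1):
  1: √((0.3)² + (1.7)²) = √(0.0900 + 2.8900) = 1.73 km
  2: √((-2.2)² + (-3.8)²) = √(4.8400 + 14.4400) = 4.39 km
  3: √((0.6)² + (-0.4)²) = √(0.3600 + 0.1600) = 0.72 km
  → nearest: 3 (0.72 km)
Q2 at (-2.2, -1.6):
  1: √((4.7)² + (3.4)²) = √(22.0900 + 11.5600) = 5.80 km
  2: √((2.2)² + (-2.1)²) = √(4.8400 + 4.4100) = 3.04 km
  3: √((5.0)² + (1.3)²) = √(25.0000 + 1.6900) = 5.17 km
  → nearest: 2 (3.04 km)
Q3 at (-2.1, -1.0):
  1: √((4.6)² + (2.8)²) = √(21.1600 + 7.8400) = 5.39 km
  2: √((2.1)² + (-2.7)²) = √(4.4100 + 7.2900) = 3.42 km
  3: √((4.9)² + (0.7)²) = √(24.0100 + 0.4900) = 4.95 km
  → nearest: 2 (3.42 km)
Q4 at (-0.7, 0.8):
  1: √((3.2)² + (1.0)²) = √(10.2400 + 1.0000) = 3.35 km
  2: √((0.7)² + (-4.5)²) = √(0.4900 + 20.2500) = 4.55 km
  3: √((3.5)² + (-1.1)²) = √(12.2500 + 1.2100) = 3.67 km
  → nearest: 1 (3.35 km)
Q5 at (-3.1, 2.6):
  1: √((5.6)² + (-0.8)²) = √(31.3600 + 0.6400) = 5.66 km
  2: √((3.1)² + (-6.3)²) = √(9.6100 + 39.6900) = 7.02 km
  3: √((5.9)² + (-2.9)²) = √(34.8100 + 8.4100) = 6.57 km
  → nearest: 1 (5.66 km)

Q1→3; Q2→2; Q3→2; Q4→1; Q5→1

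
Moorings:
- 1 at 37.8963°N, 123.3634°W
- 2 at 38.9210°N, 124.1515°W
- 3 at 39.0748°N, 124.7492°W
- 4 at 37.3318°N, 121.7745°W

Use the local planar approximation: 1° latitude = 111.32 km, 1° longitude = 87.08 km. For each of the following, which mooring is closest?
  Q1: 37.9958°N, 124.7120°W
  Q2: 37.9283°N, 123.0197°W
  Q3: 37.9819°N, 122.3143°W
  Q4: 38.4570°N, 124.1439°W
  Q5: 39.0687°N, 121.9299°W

Q1→2; Q2→1; Q3→4; Q4→2; Q5→1

Q1 at 37.9958°N, 124.7120°W:
  1: √((-0.0995·111.32)² + (1.3486·87.08)²) = √(122.685308 + 13791.234765) = 117.9573 km
  2: √((0.9252·111.32)² + (0.5605·87.08)²) = √(10607.612429 + 2382.254054) = 113.9731 km
  3: √((1.0790·111.32)² + (-0.0372·87.08)²) = √(14427.440260 + 10.493557) = 120.1580 km
  4: √((-0.6640·111.32)² + (2.9375·87.08)²) = √(5463.646016 + 65432.361006) = 266.2630 km
  → nearest: 2 (113.9731 km)
Q2 at 37.9283°N, 123.0197°W:
  1: √((-0.0320·111.32)² + (-0.3437·87.08)²) = √(12.689554 + 895.768745) = 30.1406 km
  2: √((0.9927·111.32)² + (-1.1318·87.08)²) = √(12211.877498 + 9713.510633) = 148.0722 km
  3: √((1.1465·111.32)² + (-1.7295·87.08)²) = √(16289.003381 + 22681.823856) = 197.4103 km
  4: √((-0.5965·111.32)² + (1.2452·87.08)²) = √(4409.276070 + 11757.502094) = 127.1486 km
  → nearest: 1 (30.1406 km)
Q3 at 37.9819°N, 122.3143°W:
  1: √((-0.0856·111.32)² + (-1.0491·87.08)²) = √(90.801689 + 8345.850767) = 91.8513 km
  2: √((0.9391·111.32)² + (-1.8372·87.08)²) = √(10928.739557 + 25594.680596) = 191.1110 km
  3: √((1.0929·111.32)² + (-2.4349·87.08)²) = √(14801.551728 + 44957.183975) = 244.4560 km
  4: √((-0.6501·111.32)² + (0.5398·87.08)²) = √(5237.291266 + 2209.543729) = 86.2950 km
  → nearest: 4 (86.2950 km)
Q4 at 38.4570°N, 124.1439°W:
  1: √((-0.5607·111.32)² + (0.7805·87.08)²) = √(3895.897368 + 4619.369000) = 92.2782 km
  2: √((0.4640·111.32)² + (-0.0076·87.08)²) = √(2667.978690 + 0.437990) = 51.6567 km
  3: √((0.6178·111.32)² + (-0.6053·87.08)²) = √(4729.793752 + 2778.293920) = 86.6492 km
  4: √((-1.1252·111.32)² + (2.3694·87.08)²) = √(15689.382185 + 42570.976183) = 241.3718 km
  → nearest: 2 (51.6567 km)
Q5 at 39.0687°N, 121.9299°W:
  1: √((-1.1724·111.32)² + (-1.4335·87.08)²) = √(17033.269382 + 15582.324179) = 180.5979 km
  2: √((-0.1477·111.32)² + (-2.2216·87.08)²) = √(270.338180 + 37425.582991) = 194.1544 km
  3: √((0.0061·111.32)² + (-2.8193·87.08)²) = √(0.461112 + 60272.530226) = 245.5056 km
  4: √((-1.7369·111.32)² + (0.1554·87.08)²) = √(37384.882987 + 183.121303) = 193.8247 km
  → nearest: 1 (180.5979 km)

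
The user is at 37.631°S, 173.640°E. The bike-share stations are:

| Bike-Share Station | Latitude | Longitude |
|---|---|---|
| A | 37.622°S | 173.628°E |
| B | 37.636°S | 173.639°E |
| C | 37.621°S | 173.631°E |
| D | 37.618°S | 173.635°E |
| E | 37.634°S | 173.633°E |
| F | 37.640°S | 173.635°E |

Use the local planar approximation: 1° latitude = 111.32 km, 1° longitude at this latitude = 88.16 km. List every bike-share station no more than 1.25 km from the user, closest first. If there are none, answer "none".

Distances from 37.631°S, 173.640°E:
A: 1.457 km
B: 0.564 km
C: 1.367 km
D: 1.513 km
E: 0.702 km
F: 1.095 km
Threshold 1.25 km: B (0.564 km), E (0.702 km), F (1.095 km) are within range.

B, E, F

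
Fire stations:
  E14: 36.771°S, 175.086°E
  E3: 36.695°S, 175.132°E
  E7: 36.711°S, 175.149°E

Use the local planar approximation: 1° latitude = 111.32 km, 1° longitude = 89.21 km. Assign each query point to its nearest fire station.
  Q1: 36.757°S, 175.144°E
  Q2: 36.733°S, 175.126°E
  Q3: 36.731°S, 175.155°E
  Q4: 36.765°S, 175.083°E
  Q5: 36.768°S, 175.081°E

Q1 at 36.757°S, 175.144°E:
  E14: 5.404 km
  E3: 6.984 km
  E7: 5.140 km
  → nearest: E7 (5.140 km)
Q2 at 36.733°S, 175.126°E:
  E14: 5.534 km
  E3: 4.264 km
  E7: 3.195 km
  → nearest: E7 (3.195 km)
Q3 at 36.731°S, 175.155°E:
  E14: 7.597 km
  E3: 4.502 km
  E7: 2.290 km
  → nearest: E7 (2.290 km)
Q4 at 36.765°S, 175.083°E:
  E14: 0.720 km
  E3: 8.935 km
  E7: 8.414 km
  → nearest: E14 (0.720 km)
Q5 at 36.768°S, 175.081°E:
  E14: 0.557 km
  E3: 9.313 km
  E7: 8.778 km
  → nearest: E14 (0.557 km)

Q1→E7; Q2→E7; Q3→E7; Q4→E14; Q5→E14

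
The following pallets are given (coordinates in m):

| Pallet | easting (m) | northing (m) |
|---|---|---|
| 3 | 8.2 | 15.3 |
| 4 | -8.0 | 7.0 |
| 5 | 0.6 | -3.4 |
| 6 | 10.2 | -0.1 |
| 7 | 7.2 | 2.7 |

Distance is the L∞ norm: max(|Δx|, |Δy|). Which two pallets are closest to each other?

6 and 7

Pairwise distances:
3–4: 16.2 m
3–5: 18.7 m
3–6: 15.4 m
3–7: 12.6 m
4–5: 10.4 m
4–6: 18.2 m
4–7: 15.2 m
5–6: 9.6 m
5–7: 6.6 m
6–7: 3.0 m
Closest pair: 6–7 at 3.0 m.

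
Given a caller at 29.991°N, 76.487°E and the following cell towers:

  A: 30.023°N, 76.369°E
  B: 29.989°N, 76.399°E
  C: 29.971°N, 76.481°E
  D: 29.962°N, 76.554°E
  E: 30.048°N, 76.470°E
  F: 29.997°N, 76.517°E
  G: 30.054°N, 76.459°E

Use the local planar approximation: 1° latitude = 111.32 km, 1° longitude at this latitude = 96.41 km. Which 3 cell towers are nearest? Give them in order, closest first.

Distances from 29.991°N, 76.487°E:
A: 11.921 km
B: 8.487 km
C: 2.300 km
D: 7.221 km
E: 6.553 km
F: 2.968 km
G: 7.515 km
Sorted: C (2.300 km) < F (2.968 km) < E (6.553 km) < D (7.221 km) < G (7.515 km) < …

C, F, E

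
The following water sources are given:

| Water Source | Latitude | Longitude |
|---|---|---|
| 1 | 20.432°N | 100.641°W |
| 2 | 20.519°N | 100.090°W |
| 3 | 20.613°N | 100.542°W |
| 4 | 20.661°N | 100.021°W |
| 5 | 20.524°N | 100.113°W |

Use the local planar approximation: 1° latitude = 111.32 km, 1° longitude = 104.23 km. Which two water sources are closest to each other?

Pairwise distances:
1–2: √((0.087·111.32)² + (0.551·104.23)²) = √(93.79613 + 3298.28875) = 58.242 km
1–3: √((0.181·111.32)² + (0.099·104.23)²) = √(405.97898 + 106.47701) = 22.637 km
1–4: √((0.229·111.32)² + (0.620·104.23)²) = √(649.85634 + 4176.08043) = 69.469 km
1–5: √((0.092·111.32)² + (0.528·104.23)²) = √(104.88709 + 3028.67952) = 55.978 km
2–3: √((0.094·111.32)² + (-0.452·104.23)²) = √(109.49697 + 2219.53678) = 48.260 km
2–4: √((0.142·111.32)² + (0.069·104.23)²) = √(249.87516 + 51.72299) = 17.367 km
2–5: √((0.005·111.32)² + (-0.023·104.23)²) = √(0.30980 + 5.74700) = 2.461 km
3–4: √((0.048·111.32)² + (0.521·104.23)²) = √(28.55150 + 2948.90595) = 54.566 km
3–5: √((-0.089·111.32)² + (0.429·104.23)²) = √(98.15816 + 1999.40171) = 45.799 km
4–5: √((-0.137·111.32)² + (-0.092·104.23)²) = √(232.58812 + 91.95199) = 18.015 km
Closest pair: 2–5 at 2.461 km.

2 and 5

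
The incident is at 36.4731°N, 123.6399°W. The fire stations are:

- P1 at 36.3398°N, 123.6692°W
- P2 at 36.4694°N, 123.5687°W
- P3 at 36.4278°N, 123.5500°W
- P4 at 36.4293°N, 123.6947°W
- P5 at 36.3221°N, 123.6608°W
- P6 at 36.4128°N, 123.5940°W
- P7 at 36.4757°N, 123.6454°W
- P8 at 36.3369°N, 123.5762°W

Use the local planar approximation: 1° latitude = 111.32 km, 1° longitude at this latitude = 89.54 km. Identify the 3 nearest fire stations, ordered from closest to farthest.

P7, P2, P4

Distances from 36.4731°N, 123.6399°W:
P1: 15.0691 km
P2: 6.3885 km
P3: 9.4988 km
P4: 6.9174 km
P5: 16.9132 km
P6: 7.8708 km
P7: 0.5712 km
P8: 16.1991 km
Sorted: P7 (0.5712 km) < P2 (6.3885 km) < P4 (6.9174 km) < P6 (7.8708 km) < P3 (9.4988 km) < …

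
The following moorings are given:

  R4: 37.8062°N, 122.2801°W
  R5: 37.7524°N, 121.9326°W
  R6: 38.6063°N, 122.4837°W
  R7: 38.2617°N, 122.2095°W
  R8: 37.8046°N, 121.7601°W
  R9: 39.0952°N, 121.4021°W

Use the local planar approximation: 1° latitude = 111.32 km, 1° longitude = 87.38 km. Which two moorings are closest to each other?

R5 and R8

Pairwise distances:
R4–R5: √((-0.0538·111.32)² + (0.3475·87.38)²) = √(35.868313 + 922.005897) = 30.9495 km
R4–R6: √((0.8001·111.32)² + (-0.2036·87.38)²) = √(7932.954003 + 316.504310) = 90.8265 km
R4–R7: √((0.4555·111.32)² + (0.0706·87.38)²) = √(2571.124803 + 38.056906) = 51.0801 km
R4–R8: √((-0.0016·111.32)² + (0.5200·87.38)²) = √(0.031724 + 2064.575494) = 45.4379 km
R4–R9: √((1.2890·111.32)² + (0.8780·87.38)²) = √(20589.804833 + 5885.903162) = 162.7136 km
R5–R6: √((0.8539·111.32)² + (-0.5511·87.38)²) = √(9035.671273 + 2318.915390) = 106.5579 km
R5–R7: √((0.5093·111.32)² + (-0.2769·87.38)²) = √(3214.354321 + 585.423285) = 61.6423 km
R5–R8: √((0.0522·111.32)² + (0.1725·87.38)²) = √(33.766605 + 227.196836) = 16.1544 km
R5–R9: √((1.3428·111.32)² + (0.5305·87.38)²) = √(22344.418684 + 2148.794369) = 156.5031 km
R6–R7: √((-0.3446·111.32)² + (0.2742·87.38)²) = √(1471.556501 + 574.062240) = 45.2285 km
R6–R8: √((-0.8017·111.32)² + (0.7236·87.38)²) = √(7964.713577 + 3997.801229) = 109.3733 km
R6–R9: √((0.4889·111.32)² + (1.0816·87.38)²) = √(2962.009655 + 8932.179416) = 109.0605 km
R7–R8: √((-0.4571·111.32)² + (0.4494·87.38)²) = √(2589.219314 + 1542.020747) = 64.2747 km
R7–R9: √((0.8335·111.32)² + (0.8074·87.38)²) = √(8609.097050 + 4977.388854) = 116.5611 km
R8–R9: √((1.2906·111.32)² + (0.3580·87.38)²) = √(20640.951665 + 978.566027) = 147.0358 km
Closest pair: R5–R8 at 16.1544 km.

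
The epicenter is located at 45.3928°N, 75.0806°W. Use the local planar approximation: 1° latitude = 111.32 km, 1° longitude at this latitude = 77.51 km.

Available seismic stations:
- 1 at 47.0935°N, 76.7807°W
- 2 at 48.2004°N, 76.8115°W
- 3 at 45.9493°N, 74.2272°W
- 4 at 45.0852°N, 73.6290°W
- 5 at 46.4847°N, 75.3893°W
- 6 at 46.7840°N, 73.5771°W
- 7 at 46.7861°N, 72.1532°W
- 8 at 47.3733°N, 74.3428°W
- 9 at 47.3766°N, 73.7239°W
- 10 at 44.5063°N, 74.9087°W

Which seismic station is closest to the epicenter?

3

Distances from 45.3928°N, 75.0806°W:
1: √((1.7007·111.32)² + (-1.7001·77.51)²) = √(35842.790907 + 17364.585001) = 230.6672 km
2: √((2.8076·111.32)² + (-1.7309·77.51)²) = √(97682.521767 + 17999.458075) = 340.1205 km
3: √((0.5565·111.32)² + (0.8534·77.51)²) = √(3837.750462 + 4375.430107) = 90.6266 km
4: √((-0.3076·111.32)² + (1.4516·77.51)²) = √(1172.516755 + 12659.291283) = 117.6087 km
5: √((1.0919·111.32)² + (-0.3087·77.51)²) = √(14774.477375 + 572.517456) = 123.8830 km
6: √((1.3912·111.32)² + (1.5035·77.51)²) = √(23984.216363 + 13580.705722) = 193.8167 km
7: √((1.3933·111.32)² + (2.9274·77.51)²) = √(24056.678796 + 51484.868849) = 274.8482 km
8: √((1.9805·111.32)² + (0.7378·77.51)²) = √(48606.694605 + 3270.339015) = 227.7653 km
9: √((1.9838·111.32)² + (1.3567·77.51)²) = √(48768.810966 + 11058.166476) = 244.5955 km
10: √((-0.8865·111.32)² + (0.1719·77.51)²) = √(9738.764752 + 177.528150) = 99.5806 km
Minimum: 3 at 90.6266 km.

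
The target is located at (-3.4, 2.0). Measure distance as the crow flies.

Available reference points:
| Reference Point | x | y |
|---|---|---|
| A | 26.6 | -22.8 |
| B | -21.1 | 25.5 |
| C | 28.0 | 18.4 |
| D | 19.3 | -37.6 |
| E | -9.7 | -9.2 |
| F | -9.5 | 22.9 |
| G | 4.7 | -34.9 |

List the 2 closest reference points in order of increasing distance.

E, F

Distances from (-3.4, 2.0):
A: √((30.0)² + (-24.8)²) = √(900.000 + 615.040) = 38.9
B: √((-17.7)² + (23.5)²) = √(313.290 + 552.250) = 29.4
C: √((31.4)² + (16.4)²) = √(985.960 + 268.960) = 35.4
D: √((22.7)² + (-39.6)²) = √(515.290 + 1568.160) = 45.6
E: √((-6.3)² + (-11.2)²) = √(39.690 + 125.440) = 12.9
F: √((-6.1)² + (20.9)²) = √(37.210 + 436.810) = 21.8
G: √((8.1)² + (-36.9)²) = √(65.610 + 1361.610) = 37.8
Sorted: E (12.9) < F (21.8) < B (29.4) < C (35.4) < …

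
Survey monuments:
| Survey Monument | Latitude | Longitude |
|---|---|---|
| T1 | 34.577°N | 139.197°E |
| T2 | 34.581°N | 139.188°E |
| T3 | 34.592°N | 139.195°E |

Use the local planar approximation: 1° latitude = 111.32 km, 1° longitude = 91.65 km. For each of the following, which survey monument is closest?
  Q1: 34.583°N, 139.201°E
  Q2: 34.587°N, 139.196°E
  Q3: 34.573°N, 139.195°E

Q1 at 34.583°N, 139.201°E:
  T1: 0.762 km
  T2: 1.212 km
  T3: 1.143 km
  → nearest: T1 (0.762 km)
Q2 at 34.587°N, 139.196°E:
  T1: 1.117 km
  T2: 0.992 km
  T3: 0.564 km
  → nearest: T3 (0.564 km)
Q3 at 34.573°N, 139.195°E:
  T1: 0.482 km
  T2: 1.098 km
  T3: 2.115 km
  → nearest: T1 (0.482 km)

Q1→T1; Q2→T3; Q3→T1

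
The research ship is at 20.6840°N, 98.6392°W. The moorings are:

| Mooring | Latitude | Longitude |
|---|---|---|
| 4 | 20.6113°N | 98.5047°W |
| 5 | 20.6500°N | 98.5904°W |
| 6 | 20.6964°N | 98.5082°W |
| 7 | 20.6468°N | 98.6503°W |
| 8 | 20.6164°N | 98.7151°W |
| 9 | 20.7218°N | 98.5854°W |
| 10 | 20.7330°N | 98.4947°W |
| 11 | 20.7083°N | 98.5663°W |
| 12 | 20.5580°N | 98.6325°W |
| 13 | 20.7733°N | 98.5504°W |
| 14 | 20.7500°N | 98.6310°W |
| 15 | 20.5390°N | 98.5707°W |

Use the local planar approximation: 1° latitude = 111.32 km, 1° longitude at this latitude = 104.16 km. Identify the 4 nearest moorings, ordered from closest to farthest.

7, 5, 9, 14

Distances from 20.6840°N, 98.6392°W:
4: √((-0.0727·111.32)² + (0.1345·104.16)²) = √(65.496066 + 196.266651) = 16.1791 km
5: √((-0.0340·111.32)² + (0.0488·104.16)²) = √(14.325317 + 25.836970) = 6.3374 km
6: √((0.0124·111.32)² + (0.1310·104.16)²) = √(1.905416 + 186.184933) = 13.7146 km
7: √((-0.0372·111.32)² + (-0.0111·104.16)²) = √(17.148742 + 1.336743) = 4.2995 km
8: √((-0.0676·111.32)² + (-0.0759·104.16)²) = √(56.629117 + 62.500788) = 10.9147 km
9: √((0.0378·111.32)² + (0.0538·104.16)²) = √(17.706389 + 31.402664) = 7.0078 km
10: √((0.0490·111.32)² + (0.1445·104.16)²) = √(29.753534 + 226.536213) = 16.0091 km
11: √((0.0243·111.32)² + (0.0729·104.16)²) = √(7.317436 + 57.657658) = 8.0607 km
12: √((-0.1260·111.32)² + (0.0067·104.16)²) = √(196.737653 + 0.487025) = 14.0437 km
13: √((0.0893·111.32)² + (0.0888·104.16)²) = √(98.821016 + 85.551548) = 13.5784 km
14: √((0.0660·111.32)² + (0.0082·104.16)²) = √(53.980172 + 0.729507) = 7.3966 km
15: √((-0.1450·111.32)² + (0.0685·104.16)²) = √(260.544794 + 50.907654) = 17.6480 km
Sorted: 7 (4.2995 km) < 5 (6.3374 km) < 9 (7.0078 km) < 14 (7.3966 km) < 11 (8.0607 km) < 8 (10.9147 km) < …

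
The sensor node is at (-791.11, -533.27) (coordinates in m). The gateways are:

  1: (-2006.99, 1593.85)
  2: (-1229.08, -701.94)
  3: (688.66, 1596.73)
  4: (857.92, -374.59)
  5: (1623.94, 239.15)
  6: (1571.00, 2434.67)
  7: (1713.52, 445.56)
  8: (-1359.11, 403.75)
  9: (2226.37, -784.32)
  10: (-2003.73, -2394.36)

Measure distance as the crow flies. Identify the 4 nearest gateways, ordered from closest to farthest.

Distances from (-791.11, -533.27):
1: √((-1215.88)² + (2127.12)²) = √(1478364.1744 + 4524639.4944) = 2450.10 m
2: √((-437.97)² + (-168.67)²) = √(191817.7209 + 28449.5689) = 469.33 m
3: √((1479.77)² + (2130.00)²) = √(2189719.2529 + 4536900.0000) = 2593.57 m
4: √((1649.03)² + (158.68)²) = √(2719299.9409 + 25179.3424) = 1656.65 m
5: √((2415.05)² + (772.42)²) = √(5832466.5025 + 596632.6564) = 2535.57 m
6: √((2362.11)² + (2967.94)²) = √(5579563.6521 + 8808667.8436) = 3793.18 m
7: √((2504.63)² + (978.83)²) = √(6273171.4369 + 958108.1689) = 2689.10 m
8: √((-568.00)² + (937.02)²) = √(322624.0000 + 878006.4804) = 1095.73 m
9: √((3017.48)² + (-251.05)²) = √(9105185.5504 + 63026.1025) = 3027.91 m
10: √((-1212.62)² + (-1861.09)²) = √(1470447.2644 + 3463655.9881) = 2221.28 m
Sorted: 2 (469.33 m) < 8 (1095.73 m) < 4 (1656.65 m) < 10 (2221.28 m) < 1 (2450.10 m) < 5 (2535.57 m) < …

2, 8, 4, 10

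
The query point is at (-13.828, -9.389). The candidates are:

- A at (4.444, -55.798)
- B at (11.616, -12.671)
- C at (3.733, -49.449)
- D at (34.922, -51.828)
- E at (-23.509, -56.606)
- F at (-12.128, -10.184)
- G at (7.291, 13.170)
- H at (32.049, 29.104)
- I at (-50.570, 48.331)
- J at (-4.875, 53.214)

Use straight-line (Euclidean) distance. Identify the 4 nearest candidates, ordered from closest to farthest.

F, B, G, C

Distances from (-13.828, -9.389):
A: √((18.272)² + (-46.409)²) = √(333.86598 + 2153.79528) = 49.876
B: √((25.444)² + (-3.282)²) = √(647.39714 + 10.77152) = 25.655
C: √((17.561)² + (-40.060)²) = √(308.38872 + 1604.80360) = 43.740
D: √((48.750)² + (-42.439)²) = √(2376.56250 + 1801.06872) = 64.635
E: √((-9.681)² + (-47.217)²) = √(93.72176 + 2229.44509) = 48.199
F: √((1.700)² + (-0.795)²) = √(2.89000 + 0.63202) = 1.877
G: √((21.119)² + (22.559)²) = √(446.01216 + 508.90848) = 30.902
H: √((45.877)² + (38.493)²) = √(2104.69913 + 1481.71105) = 59.887
I: √((-36.742)² + (57.720)²) = √(1349.97456 + 3331.59840) = 68.422
J: √((8.953)² + (62.603)²) = √(80.15621 + 3919.13561) = 63.240
Sorted: F (1.877) < B (25.655) < G (30.902) < C (43.740) < E (48.199) < A (49.876) < …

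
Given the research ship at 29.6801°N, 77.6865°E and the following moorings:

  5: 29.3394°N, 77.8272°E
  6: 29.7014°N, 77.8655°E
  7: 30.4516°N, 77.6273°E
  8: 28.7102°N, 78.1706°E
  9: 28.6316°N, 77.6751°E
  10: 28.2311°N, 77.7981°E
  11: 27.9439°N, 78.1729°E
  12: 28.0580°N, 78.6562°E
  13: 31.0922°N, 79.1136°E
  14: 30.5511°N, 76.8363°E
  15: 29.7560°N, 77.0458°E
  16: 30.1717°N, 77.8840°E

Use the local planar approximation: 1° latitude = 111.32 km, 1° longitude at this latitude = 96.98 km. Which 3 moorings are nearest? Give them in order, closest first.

6, 5, 16

Distances from 29.6801°N, 77.6865°E:
5: 40.3066 km
6: 17.5206 km
7: 86.0751 km
8: 117.7348 km
9: 116.7243 km
10: 161.6654 km
11: 198.9469 km
12: 203.5930 km
13: 209.4394 km
14: 127.2776 km
15: 62.7069 km
16: 57.9799 km
Sorted: 6 (17.5206 km) < 5 (40.3066 km) < 16 (57.9799 km) < 15 (62.7069 km) < 7 (86.0751 km) < …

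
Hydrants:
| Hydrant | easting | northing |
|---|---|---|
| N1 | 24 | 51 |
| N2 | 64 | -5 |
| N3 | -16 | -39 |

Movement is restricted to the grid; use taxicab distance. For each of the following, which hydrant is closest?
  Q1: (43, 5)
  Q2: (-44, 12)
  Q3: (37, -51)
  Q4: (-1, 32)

Q1 at (43, 5):
  N1: 65
  N2: 31
  N3: 103
  → nearest: N2 (31)
Q2 at (-44, 12):
  N1: 107
  N2: 125
  N3: 79
  → nearest: N3 (79)
Q3 at (37, -51):
  N1: 115
  N2: 73
  N3: 65
  → nearest: N3 (65)
Q4 at (-1, 32):
  N1: 44
  N2: 102
  N3: 86
  → nearest: N1 (44)

Q1→N2; Q2→N3; Q3→N3; Q4→N1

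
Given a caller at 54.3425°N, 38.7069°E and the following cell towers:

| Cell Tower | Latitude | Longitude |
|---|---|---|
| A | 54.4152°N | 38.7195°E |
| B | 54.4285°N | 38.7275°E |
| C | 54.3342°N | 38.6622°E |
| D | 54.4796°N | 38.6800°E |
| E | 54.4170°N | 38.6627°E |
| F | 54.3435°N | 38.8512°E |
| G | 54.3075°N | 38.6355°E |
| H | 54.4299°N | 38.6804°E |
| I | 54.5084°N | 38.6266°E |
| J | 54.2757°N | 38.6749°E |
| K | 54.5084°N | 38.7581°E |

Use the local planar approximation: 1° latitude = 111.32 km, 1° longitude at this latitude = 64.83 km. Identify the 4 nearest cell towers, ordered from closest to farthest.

Distances from 54.3425°N, 38.7069°E:
A: √((0.0727·111.32)² + (0.0126·64.83)²) = √(65.496066 + 0.667257) = 8.1341 km
B: √((0.0860·111.32)² + (0.0206·64.83)²) = √(91.652285 + 1.783555) = 9.6662 km
C: √((-0.0083·111.32)² + (-0.0447·64.83)²) = √(0.853695 + 8.397830) = 3.0416 km
D: √((0.1371·111.32)² + (-0.0269·64.83)²) = √(232.927789 + 3.041281) = 15.3613 km
E: √((0.0745·111.32)² + (-0.0442·64.83)²) = √(68.779488 + 8.211010) = 8.7744 km
F: √((0.0010·111.32)² + (0.1443·64.83)²) = √(0.012392 + 87.515445) = 9.3556 km
G: √((-0.0350·111.32)² + (-0.0714·64.83)²) = √(15.180374 + 21.426363) = 6.0504 km
H: √((0.0874·111.32)² + (-0.0265·64.83)²) = √(94.660602 + 2.951507) = 9.8799 km
I: √((0.1659·111.32)² + (-0.0803·64.83)²) = √(341.066581 + 27.100864) = 19.1877 km
J: √((-0.0668·111.32)² + (-0.0320·64.83)²) = √(55.296714 + 4.303799) = 7.7201 km
K: √((0.1659·111.32)² + (0.0512·64.83)²) = √(341.066581 + 11.017726) = 18.7639 km
Sorted: C (3.0416 km) < G (6.0504 km) < J (7.7201 km) < A (8.1341 km) < E (8.7744 km) < F (9.3556 km) < …

C, G, J, A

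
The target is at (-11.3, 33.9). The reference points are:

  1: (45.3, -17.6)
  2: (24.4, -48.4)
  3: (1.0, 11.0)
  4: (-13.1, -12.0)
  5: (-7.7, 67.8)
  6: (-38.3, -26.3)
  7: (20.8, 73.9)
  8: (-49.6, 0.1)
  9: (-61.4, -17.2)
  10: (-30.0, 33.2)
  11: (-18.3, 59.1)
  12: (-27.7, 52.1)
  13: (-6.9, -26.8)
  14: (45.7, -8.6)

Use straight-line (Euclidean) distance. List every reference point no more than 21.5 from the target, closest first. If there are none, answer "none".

10

Distances from (-11.3, 33.9):
1: 76.5
2: 89.7
3: 26.0
4: 45.9
5: 34.1
6: 66.0
7: 51.3
8: 51.1
9: 71.6
10: 18.7
11: 26.2
12: 24.5
13: 60.9
14: 71.1
Threshold 21.5: 10 (18.7) is within range.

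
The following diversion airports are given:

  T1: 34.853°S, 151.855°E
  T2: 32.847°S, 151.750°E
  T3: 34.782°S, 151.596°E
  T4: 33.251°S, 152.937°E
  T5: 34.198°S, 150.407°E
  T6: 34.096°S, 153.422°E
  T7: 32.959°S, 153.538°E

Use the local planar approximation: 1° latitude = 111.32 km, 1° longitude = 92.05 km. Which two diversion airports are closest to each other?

T1 and T3

Pairwise distances:
T1–T3: 25.117 km
T4–T7: 64.165 km
T4–T6: 104.122 km
T2–T4: 118.157 km
T6–T7: 127.020 km
T3–T5: 127.299 km
T1–T5: 151.929 km
T2–T7: 165.057 km
T1–T6: 167.054 km
T3–T6: 184.618 km
T2–T5: 194.681 km
T1–T4: 204.262 km
T2–T6: 207.411 km
T3–T4: 210.437 km
T2–T3: 215.870 km
T1–T2: 223.517 km
T4–T5: 255.635 km
T1–T7: 261.637 km
T3–T7: 270.442 km
T5–T6: 277.763 km
T5–T7: 319.512 km
Closest pair: T1–T3 at 25.117 km.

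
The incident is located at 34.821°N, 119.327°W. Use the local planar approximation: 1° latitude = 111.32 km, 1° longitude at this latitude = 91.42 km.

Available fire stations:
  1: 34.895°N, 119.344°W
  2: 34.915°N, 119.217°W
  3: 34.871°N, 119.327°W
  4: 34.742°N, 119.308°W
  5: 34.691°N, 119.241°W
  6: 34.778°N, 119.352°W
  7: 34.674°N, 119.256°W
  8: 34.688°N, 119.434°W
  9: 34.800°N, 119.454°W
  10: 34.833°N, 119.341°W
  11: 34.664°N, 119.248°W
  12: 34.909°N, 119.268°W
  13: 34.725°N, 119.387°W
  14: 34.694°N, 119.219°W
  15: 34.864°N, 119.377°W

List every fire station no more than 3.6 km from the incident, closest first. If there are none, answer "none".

10

Distances from 34.821°N, 119.327°W:
1: √((0.074·111.32)² + (-0.017·91.42)²) = √(67.85937 + 2.41535) = 8.383 km
2: √((0.094·111.32)² + (0.110·91.42)²) = √(109.49697 + 101.12716) = 14.513 km
3: √((0.050·111.32)² + (0.000·91.42)²) = √(30.98036 + 0.00000) = 5.566 km
4: √((-0.079·111.32)² + (0.019·91.42)²) = √(77.33936 + 3.01710) = 8.964 km
5: √((-0.130·111.32)² + (0.086·91.42)²) = √(209.42721 + 61.81293) = 16.469 km
6: √((-0.043·111.32)² + (-0.025·91.42)²) = √(22.91307 + 5.22351) = 5.304 km
7: √((-0.147·111.32)² + (0.071·91.42)²) = √(267.78181 + 42.13074) = 17.604 km
8: √((-0.133·111.32)² + (-0.107·91.42)²) = √(219.20461 + 95.68635) = 17.745 km
9: √((-0.021·111.32)² + (-0.127·91.42)²) = √(5.46493 + 134.79999) = 11.843 km
10: √((0.012·111.32)² + (-0.014·91.42)²) = √(1.78447 + 1.63809) = 1.850 km
11: √((-0.157·111.32)² + (0.079·91.42)²) = √(305.45392 + 52.15988) = 18.911 km
12: √((0.088·111.32)² + (0.059·91.42)²) = √(95.96475 + 29.09286) = 11.183 km
13: √((-0.096·111.32)² + (-0.060·91.42)²) = √(114.20598 + 30.08742) = 12.012 km
14: √((-0.127·111.32)² + (0.108·91.42)²) = √(199.87286 + 97.48324) = 17.244 km
15: √((0.043·111.32)² + (-0.050·91.42)²) = √(22.91307 + 20.89404) = 6.619 km
Threshold 3.6 km: 10 (1.850 km) is within range.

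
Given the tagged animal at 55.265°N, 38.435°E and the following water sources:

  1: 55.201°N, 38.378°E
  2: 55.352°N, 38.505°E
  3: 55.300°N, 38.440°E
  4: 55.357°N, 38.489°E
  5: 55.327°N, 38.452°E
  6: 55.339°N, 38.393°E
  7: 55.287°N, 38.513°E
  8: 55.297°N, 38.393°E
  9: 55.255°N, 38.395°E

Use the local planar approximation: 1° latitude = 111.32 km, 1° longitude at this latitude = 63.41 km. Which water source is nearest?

Distances from 55.265°N, 38.435°E:
1: √((-0.064·111.32)² + (-0.057·63.41)²) = √(50.75822 + 13.06367) = 7.989 km
2: √((0.087·111.32)² + (0.070·63.41)²) = √(93.79613 + 19.70206) = 10.654 km
3: √((0.035·111.32)² + (0.005·63.41)²) = √(15.18037 + 0.10052) = 3.909 km
4: √((0.092·111.32)² + (0.054·63.41)²) = √(104.88709 + 11.72473) = 10.799 km
5: √((0.062·111.32)² + (0.017·63.41)²) = √(47.63540 + 1.16202) = 6.986 km
6: √((0.074·111.32)² + (-0.042·63.41)²) = √(67.85937 + 7.09274) = 8.657 km
7: √((0.022·111.32)² + (0.078·63.41)²) = √(5.99780 + 24.46272) = 5.519 km
8: √((0.032·111.32)² + (-0.042·63.41)²) = √(12.68955 + 7.09274) = 4.448 km
9: √((-0.010·111.32)² + (-0.040·63.41)²) = √(1.23921 + 6.43332) = 2.770 km
Minimum: 9 at 2.770 km.

9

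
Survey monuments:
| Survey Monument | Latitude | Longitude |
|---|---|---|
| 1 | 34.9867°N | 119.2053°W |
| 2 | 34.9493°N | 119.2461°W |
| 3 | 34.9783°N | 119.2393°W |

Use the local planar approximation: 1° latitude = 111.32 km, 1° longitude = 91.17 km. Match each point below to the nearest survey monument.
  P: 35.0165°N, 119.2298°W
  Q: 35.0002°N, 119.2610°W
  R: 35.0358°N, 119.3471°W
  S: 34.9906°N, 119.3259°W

P→1; Q→3; R→3; S→3

P at 35.0165°N, 119.2298°W:
  1: 3.9992 km
  2: 7.6269 km
  3: 4.3397 km
  → nearest: 1 (3.9992 km)
Q at 35.0002°N, 119.2610°W:
  1: 5.2959 km
  2: 5.8268 km
  3: 3.1397 km
  → nearest: 3 (3.1397 km)
R at 35.0358°N, 119.3471°W:
  1: 14.0359 km
  2: 13.3233 km
  3: 11.7288 km
  → nearest: 3 (11.7288 km)
S at 34.9906°N, 119.3259°W:
  1: 11.0037 km
  2: 8.6063 km
  3: 8.0132 km
  → nearest: 3 (8.0132 km)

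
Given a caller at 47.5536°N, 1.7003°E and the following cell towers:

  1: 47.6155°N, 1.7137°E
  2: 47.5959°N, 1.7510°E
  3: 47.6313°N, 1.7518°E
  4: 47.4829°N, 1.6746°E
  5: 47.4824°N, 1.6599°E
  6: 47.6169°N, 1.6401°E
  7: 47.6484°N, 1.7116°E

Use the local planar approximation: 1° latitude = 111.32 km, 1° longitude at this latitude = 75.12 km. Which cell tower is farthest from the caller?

Distances from 47.5536°N, 1.7003°E:
1: 6.9638 km
2: 6.0563 km
3: 9.4753 km
4: 8.1037 km
5: 8.4871 km
6: 8.3728 km
7: 10.5872 km
Maximum: 7 at 10.5872 km.

7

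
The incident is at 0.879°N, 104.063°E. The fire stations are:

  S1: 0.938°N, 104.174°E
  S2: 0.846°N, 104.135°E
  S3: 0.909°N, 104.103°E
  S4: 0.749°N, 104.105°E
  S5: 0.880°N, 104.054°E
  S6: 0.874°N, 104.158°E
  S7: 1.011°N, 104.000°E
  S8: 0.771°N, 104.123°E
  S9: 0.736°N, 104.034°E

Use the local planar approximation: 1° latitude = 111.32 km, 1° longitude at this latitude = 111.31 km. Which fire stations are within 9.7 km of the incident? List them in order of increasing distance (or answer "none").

S5, S3, S2

Distances from 0.879°N, 104.063°E:
S1: 13.993 km
S2: 8.816 km
S3: 5.566 km
S4: 15.208 km
S5: 1.008 km
S6: 10.589 km
S7: 16.282 km
S8: 13.753 km
S9: 16.243 km
Threshold 9.7 km: S5 (1.008 km), S3 (5.566 km), S2 (8.816 km) are within range.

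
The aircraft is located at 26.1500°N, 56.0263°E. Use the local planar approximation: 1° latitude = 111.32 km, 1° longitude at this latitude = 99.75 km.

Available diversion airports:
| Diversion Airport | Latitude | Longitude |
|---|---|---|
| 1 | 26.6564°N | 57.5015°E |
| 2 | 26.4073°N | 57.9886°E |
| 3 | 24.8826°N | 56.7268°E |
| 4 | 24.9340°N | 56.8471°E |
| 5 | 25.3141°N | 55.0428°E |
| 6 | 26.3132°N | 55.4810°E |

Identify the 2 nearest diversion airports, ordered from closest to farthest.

6, 5

Distances from 26.1500°N, 56.0263°E:
1: 157.5796 km
2: 197.8240 km
3: 157.4422 km
4: 158.1999 km
5: 135.2153 km
6: 57.3474 km
Sorted: 6 (57.3474 km) < 5 (135.2153 km) < 3 (157.4422 km) < 1 (157.5796 km) < …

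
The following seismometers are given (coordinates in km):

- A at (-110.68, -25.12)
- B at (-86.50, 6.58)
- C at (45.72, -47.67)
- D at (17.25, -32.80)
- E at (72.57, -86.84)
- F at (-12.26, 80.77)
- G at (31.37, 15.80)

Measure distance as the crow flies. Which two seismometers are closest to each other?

C and D

Pairwise distances:
A–B: 39.87 km
A–C: 158.02 km
A–D: 128.16 km
A–E: 193.36 km
A–F: 144.57 km
A–G: 147.83 km
B–C: 142.92 km
B–D: 110.97 km
B–E: 184.47 km
B–F: 104.96 km
B–G: 118.23 km
C–D: 32.12 km
C–E: 47.49 km
C–F: 140.92 km
C–G: 65.07 km
D–E: 77.33 km
D–F: 117.34 km
D–G: 50.61 km
E–F: 187.85 km
E–G: 110.60 km
F–G: 78.26 km
Closest pair: C–D at 32.12 km.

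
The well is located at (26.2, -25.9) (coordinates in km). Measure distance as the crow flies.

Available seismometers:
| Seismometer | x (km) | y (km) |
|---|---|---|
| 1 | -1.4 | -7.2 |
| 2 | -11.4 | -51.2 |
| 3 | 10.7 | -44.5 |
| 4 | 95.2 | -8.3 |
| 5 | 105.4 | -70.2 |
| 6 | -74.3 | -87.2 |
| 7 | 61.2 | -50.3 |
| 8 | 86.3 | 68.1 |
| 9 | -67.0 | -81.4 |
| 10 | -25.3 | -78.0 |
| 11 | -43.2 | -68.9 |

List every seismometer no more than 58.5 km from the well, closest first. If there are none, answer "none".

Distances from (26.2, -25.9):
1: 33.3 km
2: 45.3 km
3: 24.2 km
4: 71.2 km
5: 90.7 km
6: 117.7 km
7: 42.7 km
8: 111.6 km
9: 108.5 km
10: 73.3 km
11: 81.6 km
Threshold 58.5 km: 3 (24.2 km), 1 (33.3 km), 7 (42.7 km), 2 (45.3 km) are within range.

3, 1, 7, 2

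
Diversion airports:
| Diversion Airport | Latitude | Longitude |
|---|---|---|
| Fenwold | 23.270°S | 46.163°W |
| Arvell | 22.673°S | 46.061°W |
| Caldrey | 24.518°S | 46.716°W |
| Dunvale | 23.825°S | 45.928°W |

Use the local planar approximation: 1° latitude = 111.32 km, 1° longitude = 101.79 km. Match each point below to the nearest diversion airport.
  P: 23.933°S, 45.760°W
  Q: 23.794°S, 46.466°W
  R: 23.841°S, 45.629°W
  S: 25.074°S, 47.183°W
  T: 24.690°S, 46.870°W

P at 23.933°S, 45.760°W:
  Fenwold: √((0.663·111.32)² + (-0.403·101.79)²) = √(5447.20164 + 1682.75280) = 84.439 km
  Arvell: √((1.260·111.32)² + (-0.301·101.79)²) = √(19673.76527 + 938.73545) = 143.571 km
  Caldrey: √((-0.585·111.32)² + (-0.956·101.79)²) = √(4240.90093 + 9469.47743) = 117.091 km
  Dunvale: √((0.108·111.32)² + (-0.168·101.79)²) = √(144.54195 + 292.43462) = 20.904 km
  → nearest: Dunvale (20.904 km)
Q at 23.794°S, 46.466°W:
  Fenwold: √((0.524·111.32)² + (0.303·101.79)²) = √(3402.58489 + 951.25179) = 65.984 km
  Arvell: √((1.121·111.32)² + (0.405·101.79)²) = √(15572.47422 + 1699.49650) = 131.423 km
  Caldrey: √((-0.724·111.32)² + (-0.250·101.79)²) = √(6495.66363 + 647.57526) = 84.518 km
  Dunvale: √((-0.031·111.32)² + (0.538·101.79)²) = √(11.90885 + 2998.98836) = 54.872 km
  → nearest: Dunvale (54.872 km)
R at 23.841°S, 45.629°W:
  Fenwold: √((0.571·111.32)² + (-0.534·101.79)²) = √(4040.34650 + 2954.55952) = 83.636 km
  Arvell: √((1.168·111.32)² + (-0.432·101.79)²) = √(16905.65807 + 1933.64935) = 137.256 km
  Caldrey: √((-0.677·111.32)² + (-1.087·101.79)²) = √(5679.67823 + 12242.47757) = 133.874 km
  Dunvale: √((0.016·111.32)² + (-0.299·101.79)²) = √(3.17239 + 926.30201) = 30.487 km
  → nearest: Dunvale (30.487 km)
S at 25.074°S, 47.183°W:
  Fenwold: √((1.804·111.32)² + (1.020·101.79)²) = √(40329.18650 + 10779.79675) = 226.073 km
  Arvell: √((2.401·111.32)² + (1.122·101.79)²) = √(71438.23490 + 13043.55406) = 290.658 km
  Caldrey: √((0.556·111.32)² + (0.467·101.79)²) = √(3830.85733 + 2259.66464) = 78.042 km
  Dunvale: √((1.249·111.32)² + (1.255·101.79)²) = √(19331.75454 + 16319.15549) = 188.814 km
  → nearest: Caldrey (78.042 km)
T at 24.690°S, 46.870°W:
  Fenwold: √((1.420·111.32)² + (0.707·101.79)²) = √(24987.51594 + 5179.03751) = 173.685 km
  Arvell: √((2.017·111.32)² + (0.809·101.79)²) = √(50414.81661 + 6781.21122) = 239.157 km
  Caldrey: √((0.172·111.32)² + (0.154·101.79)²) = √(366.60914 + 245.72632) = 24.745 km
  Dunvale: √((0.865·111.32)² + (0.942·101.79)²) = √(9272.11075 + 9194.15951) = 135.891 km
  → nearest: Caldrey (24.745 km)

P→Dunvale; Q→Dunvale; R→Dunvale; S→Caldrey; T→Caldrey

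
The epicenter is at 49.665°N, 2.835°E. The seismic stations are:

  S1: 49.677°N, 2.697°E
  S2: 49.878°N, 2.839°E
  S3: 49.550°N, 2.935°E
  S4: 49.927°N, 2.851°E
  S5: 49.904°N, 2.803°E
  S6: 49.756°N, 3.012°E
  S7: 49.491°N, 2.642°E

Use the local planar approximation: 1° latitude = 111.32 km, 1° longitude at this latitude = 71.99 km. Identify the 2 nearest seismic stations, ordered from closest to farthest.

S1, S3

Distances from 49.665°N, 2.835°E:
S1: √((0.012·111.32)² + (-0.138·71.99)²) = √(1.78447 + 98.69667) = 10.024 km
S2: √((0.213·111.32)² + (0.004·71.99)²) = √(562.21911 + 0.08292) = 23.713 km
S3: √((-0.115·111.32)² + (0.100·71.99)²) = √(163.88608 + 51.82560) = 14.687 km
S4: √((0.262·111.32)² + (0.016·71.99)²) = √(850.64622 + 1.32674) = 29.189 km
S5: √((0.239·111.32)² + (-0.032·71.99)²) = √(707.85157 + 5.30694) = 26.705 km
S6: √((0.091·111.32)² + (0.177·71.99)²) = √(102.61933 + 162.36443) = 16.278 km
S7: √((-0.174·111.32)² + (-0.193·71.99)²) = √(375.18450 + 193.04518) = 23.838 km
Sorted: S1 (10.024 km) < S3 (14.687 km) < S6 (16.278 km) < S2 (23.713 km) < …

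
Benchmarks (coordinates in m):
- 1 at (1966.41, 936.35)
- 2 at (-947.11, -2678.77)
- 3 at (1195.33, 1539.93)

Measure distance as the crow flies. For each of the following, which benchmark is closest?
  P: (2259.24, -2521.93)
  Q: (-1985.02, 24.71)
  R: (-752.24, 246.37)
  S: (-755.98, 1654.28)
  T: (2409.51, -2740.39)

P at (2259.24, -2521.93):
  1: √((-292.83)² + (3458.28)²) = √(85749.4089 + 11959700.5584) = 3470.66 m
  2: √((-3206.35)² + (-156.84)²) = √(10280680.3225 + 24598.7856) = 3210.18 m
  3: √((-1063.91)² + (4061.86)²) = √(1131904.4881 + 16498706.6596) = 4198.88 m
  → nearest: 2 (3210.18 m)
Q at (-1985.02, 24.71):
  1: √((3951.43)² + (911.64)²) = √(15613799.0449 + 831087.4896) = 4055.23 m
  2: √((1037.91)² + (-2703.48)²) = √(1077257.1681 + 7308804.1104) = 2895.87 m
  3: √((3180.35)² + (1515.22)²) = √(10114626.1225 + 2295891.6484) = 3522.86 m
  → nearest: 2 (2895.87 m)
R at (-752.24, 246.37):
  1: √((2718.65)² + (689.98)²) = √(7391057.8225 + 476072.4004) = 2804.84 m
  2: √((-194.87)² + (-2925.14)²) = √(37974.3169 + 8556444.0196) = 2931.62 m
  3: √((1947.57)² + (1293.56)²) = √(3793028.9049 + 1673297.4736) = 2338.02 m
  → nearest: 3 (2338.02 m)
S at (-755.98, 1654.28):
  1: √((2722.39)² + (-717.93)²) = √(7411407.3121 + 515423.4849) = 2815.46 m
  2: √((-191.13)² + (-4333.05)²) = √(36530.6769 + 18775322.3025) = 4337.26 m
  3: √((1951.31)² + (-114.35)²) = √(3807610.7161 + 13075.9225) = 1954.66 m
  → nearest: 3 (1954.66 m)
T at (2409.51, -2740.39):
  1: √((-443.10)² + (3676.74)²) = √(196337.6100 + 13518417.0276) = 3703.34 m
  2: √((-3356.62)² + (61.62)²) = √(11266897.8244 + 3797.0244) = 3357.19 m
  3: √((-1214.18)² + (4280.32)²) = √(1474233.0724 + 18321139.3024) = 4449.20 m
  → nearest: 2 (3357.19 m)

P→2; Q→2; R→3; S→3; T→2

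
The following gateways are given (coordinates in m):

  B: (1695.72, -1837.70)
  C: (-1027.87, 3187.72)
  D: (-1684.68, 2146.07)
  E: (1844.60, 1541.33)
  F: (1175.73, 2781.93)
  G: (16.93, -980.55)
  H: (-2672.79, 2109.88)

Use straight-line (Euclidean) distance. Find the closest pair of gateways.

D and H

Pairwise distances:
B–C: √((-2723.59)² + (5025.42)²) = √(7417942.4881 + 25254846.1764) = 5716.01 m
B–D: √((-3380.40)² + (3983.77)²) = √(11427104.1600 + 15870423.4129) = 5224.70 m
B–E: √((148.88)² + (3379.03)²) = √(22165.2544 + 11417843.7409) = 3382.31 m
B–F: √((-519.99)² + (4619.63)²) = √(270389.6001 + 21340981.3369) = 4648.80 m
B–G: √((-1678.79)² + (857.15)²) = √(2818335.8641 + 734706.1225) = 1884.95 m
B–H: √((-4368.51)² + (3947.58)²) = √(19083879.6201 + 15583387.8564) = 5887.89 m
C–D: √((-656.81)² + (-1041.65)²) = √(431399.3761 + 1085034.7225) = 1231.44 m
C–E: √((2872.47)² + (-1646.39)²) = √(8251083.9009 + 2710600.0321) = 3310.84 m
C–F: √((2203.60)² + (-405.79)²) = √(4855852.9600 + 164665.5241) = 2240.65 m
C–G: √((1044.80)² + (-4168.27)²) = √(1091607.0400 + 17374474.7929) = 4297.22 m
C–H: √((-1644.92)² + (-1077.84)²) = √(2705761.8064 + 1161739.0656) = 1966.60 m
D–E: √((3529.28)² + (-604.74)²) = √(12455817.3184 + 365710.4676) = 3580.72 m
D–F: √((2860.41)² + (635.86)²) = √(8181945.3681 + 404317.9396) = 2930.23 m
D–G: √((1701.61)² + (-3126.62)²) = √(2895476.5921 + 9775752.6244) = 3559.67 m
D–H: √((-988.11)² + (-36.19)²) = √(976361.3721 + 1309.7161) = 988.77 m
E–F: √((-668.87)² + (1240.60)²) = √(447387.0769 + 1539088.3600) = 1409.42 m
E–G: √((-1827.67)² + (-2521.88)²) = √(3340377.6289 + 6359878.7344) = 3114.52 m
E–H: √((-4517.39)² + (568.55)²) = √(20406812.4121 + 323249.1025) = 4553.03 m
F–G: √((-1158.80)² + (-3762.48)²) = √(1342817.4400 + 14156255.7504) = 3936.89 m
F–H: √((-3848.52)² + (-672.05)²) = √(14811106.1904 + 451651.2025) = 3906.76 m
G–H: √((-2689.72)² + (3090.43)²) = √(7234593.6784 + 9550757.5849) = 4096.99 m
Closest pair: D–H at 988.77 m.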